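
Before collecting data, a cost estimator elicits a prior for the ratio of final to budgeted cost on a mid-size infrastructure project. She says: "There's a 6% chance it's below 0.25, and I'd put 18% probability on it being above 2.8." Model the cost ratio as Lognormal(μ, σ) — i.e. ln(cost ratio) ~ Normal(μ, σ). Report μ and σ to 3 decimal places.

μ ≈ 0.134, σ ≈ 0.978

If T ~ Lognormal(μ,σ) then ln T ~ Normal(μ,σ), so the p-quantile of ln T is μ + z_p·σ.
ln(0.25) = -1.386 and ln(2.8) = 1.03; z_{0.06} = -1.555, z_{0.82} = 0.9154.
σ = (1.03 − -1.386)/(0.9154 − (-1.555)) = 0.978.
μ = -1.386 − (-1.555)·0.978 = 0.134.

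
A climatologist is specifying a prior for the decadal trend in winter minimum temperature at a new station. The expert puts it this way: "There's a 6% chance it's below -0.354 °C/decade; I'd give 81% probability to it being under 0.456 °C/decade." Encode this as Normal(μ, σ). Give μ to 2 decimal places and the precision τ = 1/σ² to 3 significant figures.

μ = 0.16, τ = 9.02

For Normal(μ,σ), the p-quantile is μ + z_p·σ. Here z_{0.06} = -1.555, z_{0.81} = 0.8779.
So -0.354 = μ − 1.555σ and 0.456 = μ + 0.8779σ.
Subtracting: σ = (0.456 − -0.354)/(0.8779 − (-1.555)) = 0.33.
Then μ = -0.354 − (-1.555)·0.33 = 0.16.
Precision τ = 1/σ² = 1/0.333² = 9.02.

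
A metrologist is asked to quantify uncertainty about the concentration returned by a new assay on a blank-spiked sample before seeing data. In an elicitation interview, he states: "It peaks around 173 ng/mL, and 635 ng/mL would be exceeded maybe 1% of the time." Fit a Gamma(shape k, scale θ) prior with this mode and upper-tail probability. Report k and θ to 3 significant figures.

k ≈ 3.53, θ ≈ 68.4

Gamma(k,θ) with k>1 has mode (k−1)θ, so θ = 173/(k−1).
Need P(X < 635) = 0.99 with θ tied to k this way. Start at k = 2, θ = 173: P(X<635) ≈ 0.881.
Too low — raise k to concentrate. Iterating converges to k ≈ 3.53.
Then θ = 173/(3.53−1) ≈ 68.4.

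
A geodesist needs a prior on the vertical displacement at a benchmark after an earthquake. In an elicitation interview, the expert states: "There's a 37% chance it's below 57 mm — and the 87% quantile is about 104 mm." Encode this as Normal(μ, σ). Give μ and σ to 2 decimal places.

For Normal(μ,σ), the p-quantile is μ + z_p·σ. Here z_{0.37} = -0.3319, z_{0.87} = 1.126.
So 57 = μ − 0.3319σ and 104 = μ + 1.126σ.
Subtracting: σ = (104 − 57)/(1.126 − (-0.3319)) = 32.23.
Then μ = 57 − (-0.3319)·32.23 = 67.70.

μ = 67.70, σ = 32.23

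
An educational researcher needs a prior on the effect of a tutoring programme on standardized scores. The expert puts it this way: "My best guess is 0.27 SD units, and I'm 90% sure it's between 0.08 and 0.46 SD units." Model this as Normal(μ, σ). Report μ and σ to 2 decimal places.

μ = 0.27, σ = 0.12

A symmetric 90% interval runs μ ± z·σ with z = 1.645.
Half-width = 0.19, so σ = 0.19/1.645 = 0.12.
μ is the stated best guess, 0.27.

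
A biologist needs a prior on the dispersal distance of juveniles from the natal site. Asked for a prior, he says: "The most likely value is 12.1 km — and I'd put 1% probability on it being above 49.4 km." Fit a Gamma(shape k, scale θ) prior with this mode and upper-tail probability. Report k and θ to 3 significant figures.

k ≈ 3.1, θ ≈ 5.76

Gamma(k,θ) with k>1 has mode (k−1)θ, so θ = 12.1/(k−1).
Need P(X < 49.4) = 0.99 with θ tied to k this way. Start at k = 2, θ = 12.1: P(X<49.4) ≈ 0.914.
Too low — raise k to concentrate. Iterating converges to k ≈ 3.1.
Then θ = 12.1/(3.1−1) ≈ 5.76.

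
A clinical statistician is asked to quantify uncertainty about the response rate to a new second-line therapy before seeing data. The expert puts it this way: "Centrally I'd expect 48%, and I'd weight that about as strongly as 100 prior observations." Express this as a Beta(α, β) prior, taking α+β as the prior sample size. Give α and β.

α = 48, β = 52

Under the effective-sample-size interpretation, Beta(α, β) has prior mean α/(α+β) and prior sample size α+β.
So α+β = 100 and α/(α+β) = 0.48, giving α = 0.48·100 = 48 and β = 100 − 48 = 52.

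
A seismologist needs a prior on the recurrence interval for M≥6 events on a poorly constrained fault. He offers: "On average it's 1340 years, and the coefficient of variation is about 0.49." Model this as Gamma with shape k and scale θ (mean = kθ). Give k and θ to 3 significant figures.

For Gamma(k, scale θ): mean = kθ, variance = kθ², so CV = 1/√k.
CV = 0.49, hence k = 1/CV² = 4.16.
Then θ = mean/k = 1340/4.16 = 322.

k ≈ 4.16, θ ≈ 322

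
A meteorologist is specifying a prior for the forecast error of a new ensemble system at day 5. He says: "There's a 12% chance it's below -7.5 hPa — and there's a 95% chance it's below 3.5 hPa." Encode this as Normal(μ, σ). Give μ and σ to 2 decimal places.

μ = -2.92, σ = 3.90

For Normal(μ,σ), the p-quantile is μ + z_p·σ. Here z_{0.12} = -1.175, z_{0.95} = 1.645.
So -7.5 = μ − 1.175σ and 3.5 = μ + 1.645σ.
Subtracting: σ = (3.5 − -7.5)/(1.645 − (-1.175)) = 3.90.
Then μ = -7.5 − (-1.175)·3.90 = -2.92.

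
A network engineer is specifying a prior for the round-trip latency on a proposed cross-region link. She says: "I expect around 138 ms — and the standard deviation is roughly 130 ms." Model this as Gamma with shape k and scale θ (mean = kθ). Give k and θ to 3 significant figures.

For Gamma(k, scale θ): mean = kθ, variance = kθ², so CV = 1/√k.
CV = SD/mean = 130/138 = 0.942, hence k = 1/CV² = 1.13.
Then θ = mean/k = 138/1.13 = 122.

k ≈ 1.13, θ ≈ 122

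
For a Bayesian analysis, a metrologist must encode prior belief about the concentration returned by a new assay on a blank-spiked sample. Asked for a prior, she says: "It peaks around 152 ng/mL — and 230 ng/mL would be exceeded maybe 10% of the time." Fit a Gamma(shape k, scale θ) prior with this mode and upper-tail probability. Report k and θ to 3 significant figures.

k ≈ 11.9, θ ≈ 14

Gamma(k,θ) with k>1 has mode (k−1)θ, so θ = 152/(k−1).
Need P(X < 230) = 0.9 with θ tied to k this way. Start at k = 2, θ = 152: P(X<230) ≈ 0.447.
Too low — raise k to concentrate. Iterating converges to k ≈ 11.9.
Then θ = 152/(11.9−1) ≈ 14.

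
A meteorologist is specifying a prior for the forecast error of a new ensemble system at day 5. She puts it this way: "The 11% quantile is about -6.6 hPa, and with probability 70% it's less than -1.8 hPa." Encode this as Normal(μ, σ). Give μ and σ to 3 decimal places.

μ = -3.238, σ = 2.741

For Normal(μ,σ), the p-quantile is μ + z_p·σ. Here z_{0.11} = -1.227, z_{0.7} = 0.5244.
So -6.6 = μ − 1.227σ and -1.8 = μ + 0.5244σ.
Subtracting: σ = (-1.8 − -6.6)/(0.5244 − (-1.227)) = 2.741.
Then μ = -6.6 − (-1.227)·2.741 = -3.238.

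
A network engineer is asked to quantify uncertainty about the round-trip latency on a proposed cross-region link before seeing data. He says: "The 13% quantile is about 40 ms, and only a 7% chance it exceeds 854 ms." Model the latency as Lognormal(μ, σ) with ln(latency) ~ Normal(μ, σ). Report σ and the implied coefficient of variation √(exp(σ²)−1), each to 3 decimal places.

σ ≈ 1.176, CV ≈ 1.729

If T ~ Lognormal(μ,σ) then ln T ~ Normal(μ,σ), so the p-quantile of ln T is μ + z_p·σ.
ln(40) = 3.689 and ln(854) = 6.75; z_{0.13} = -1.126, z_{0.93} = 1.476.
σ = (6.75 − 3.689)/(1.476 − (-1.126)) = 1.176.
μ = 3.689 − (-1.126)·1.176 = 5.014.
CV = √(exp(σ²)−1) = √(exp(1.3838)−1) = 1.729.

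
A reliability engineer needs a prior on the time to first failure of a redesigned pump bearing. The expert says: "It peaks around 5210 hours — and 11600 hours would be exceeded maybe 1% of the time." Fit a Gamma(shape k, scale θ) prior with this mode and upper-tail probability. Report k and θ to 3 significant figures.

Gamma(k,θ) with k>1 has mode (k−1)θ, so θ = 5210/(k−1).
Need P(X < 11600) = 0.99 with θ tied to k this way. Start at k = 2, θ = 5210: P(X<11600) ≈ 0.652.
Too low — raise k to concentrate. Iterating converges to k ≈ 8.51.
Then θ = 5210/(8.51−1) ≈ 694.

k ≈ 8.51, θ ≈ 694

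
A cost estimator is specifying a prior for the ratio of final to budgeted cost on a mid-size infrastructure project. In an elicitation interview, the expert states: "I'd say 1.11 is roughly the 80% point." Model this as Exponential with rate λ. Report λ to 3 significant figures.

λ ≈ 1.45

P(T < 1.11) = 1 − e^(−λ·1.11) = 0.8, so λ = −ln(1−0.8)/1.11 = −ln(0.2)/1.11 = 1.45.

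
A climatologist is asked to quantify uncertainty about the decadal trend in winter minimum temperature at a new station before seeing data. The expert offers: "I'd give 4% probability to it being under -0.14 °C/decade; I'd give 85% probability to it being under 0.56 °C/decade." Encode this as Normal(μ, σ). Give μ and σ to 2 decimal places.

The p-quantile of Normal(μ,σ) is μ + z_p·σ, with z_{0.04} = -1.751 and z_{0.85} = 1.036.
Eliminate σ: μ = (z₂·x₁ − z₁·x₂)/(z₂ − z₁) = (1.036·-0.14 − (-1.751)·0.56)/2.787 = 0.30.
Then σ = (x₂ − x₁)/(z₂ − z₁) = (0.56 − -0.14)/2.787 = 0.25.

μ = 0.30, σ = 0.25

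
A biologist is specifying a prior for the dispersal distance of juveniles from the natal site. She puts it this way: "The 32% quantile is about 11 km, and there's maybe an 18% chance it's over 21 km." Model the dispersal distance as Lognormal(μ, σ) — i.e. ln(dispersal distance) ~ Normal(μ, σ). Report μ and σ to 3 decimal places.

If T ~ Lognormal(μ,σ) then ln T ~ Normal(μ,σ), so the p-quantile of ln T is μ + z_p·σ.
ln(11) = 2.398 and ln(21) = 3.045; z_{0.32} = -0.4677, z_{0.82} = 0.9154.
σ = (3.045 − 2.398)/(0.9154 − (-0.4677)) = 0.468.
μ = 2.398 − (-0.4677)·0.468 = 2.617.

μ ≈ 2.617, σ ≈ 0.468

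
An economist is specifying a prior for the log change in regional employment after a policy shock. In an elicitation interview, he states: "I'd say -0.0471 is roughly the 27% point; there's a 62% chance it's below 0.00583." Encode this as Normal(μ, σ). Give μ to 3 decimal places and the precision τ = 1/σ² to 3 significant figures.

The p-quantile of Normal(μ,σ) is μ + z_p·σ, with z_{0.27} = -0.6128 and z_{0.62} = 0.3055.
Eliminate σ: μ = (z₂·x₁ − z₁·x₂)/(z₂ − z₁) = (0.3055·-0.0471 − (-0.6128)·0.00583)/0.9183 = -0.012.
Then σ = (x₂ − x₁)/(z₂ − z₁) = (0.00583 − -0.0471)/0.9183 = 0.058.
Precision τ = 1/σ² = 1/0.05764² = 301.

μ = -0.012, τ = 301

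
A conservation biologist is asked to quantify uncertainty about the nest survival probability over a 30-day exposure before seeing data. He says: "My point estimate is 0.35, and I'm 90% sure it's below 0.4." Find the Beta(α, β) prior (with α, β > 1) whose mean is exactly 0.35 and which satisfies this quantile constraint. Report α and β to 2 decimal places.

α ≈ 53.06, β ≈ 98.54

With mean 0.35 fixed, write α = 0.35s, β = 0.65s where s = α+β.
Need P(θ < 0.4) = 0.9 under Beta(0.35s, 0.65s). Normal approximation: (q−m)/√(m(1−m)/s) ≈ z_{0.9} = 1.28, so s ≈ 0.35·0.65·(1.28)²/(0.4−0.35)² = 149.5.
At s = 149.5: P(θ<0.4) ≈ 0.898. Adjusting to match 0.9 gives s ≈ 151.60.
So α = 0.35·151.60 ≈ 53.06, β = 0.65·151.60 ≈ 98.54.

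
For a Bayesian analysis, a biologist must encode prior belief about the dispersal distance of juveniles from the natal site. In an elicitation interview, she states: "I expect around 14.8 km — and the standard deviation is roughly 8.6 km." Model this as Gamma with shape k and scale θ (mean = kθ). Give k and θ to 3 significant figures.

For Gamma(k, scale θ): mean = kθ, variance = kθ², so CV = 1/√k.
CV = SD/mean = 8.6/14.8 = 0.5811, hence k = 1/CV² = 2.96.
Then θ = mean/k = 14.8/2.96 = 5.

k ≈ 2.96, θ ≈ 5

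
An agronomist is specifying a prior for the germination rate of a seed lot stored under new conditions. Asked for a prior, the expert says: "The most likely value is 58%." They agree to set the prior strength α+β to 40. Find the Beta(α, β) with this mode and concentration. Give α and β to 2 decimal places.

For α,β > 1 the Beta mode is (α−1)/(α+β−2). With α+β = 40, the mode is (α−1)/38.
Set (α−1)/38 = 0.58 → α = 1 + 0.58·38 = 23.04.
β = 40 − α = 16.96.

α = 23.04, β = 16.96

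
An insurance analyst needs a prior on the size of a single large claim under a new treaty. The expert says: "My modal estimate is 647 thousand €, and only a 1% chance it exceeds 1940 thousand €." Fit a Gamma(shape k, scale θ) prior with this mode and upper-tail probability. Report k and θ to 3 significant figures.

k ≈ 4.73, θ ≈ 173

Gamma(k,θ) with k>1 has mode (k−1)θ, so θ = 647/(k−1).
Need P(X < 1940) = 0.99 with θ tied to k this way. Start at k = 2, θ = 647: P(X<1940) ≈ 0.801.
Too low — raise k to concentrate. Iterating converges to k ≈ 4.73.
Then θ = 647/(4.73−1) ≈ 173.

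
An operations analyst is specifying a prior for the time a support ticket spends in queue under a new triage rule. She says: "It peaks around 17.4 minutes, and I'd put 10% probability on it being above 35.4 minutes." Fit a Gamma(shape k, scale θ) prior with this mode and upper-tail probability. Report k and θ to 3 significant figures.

Gamma(k,θ) with k>1 has mode (k−1)θ, so θ = 17.4/(k−1).
Need P(X < 35.4) = 0.9 with θ tied to k this way. Start at k = 2, θ = 17.4: P(X<35.4) ≈ 0.603.
Too low — raise k to concentrate. Iterating converges to k ≈ 4.8.
Then θ = 17.4/(4.8−1) ≈ 4.57.

k ≈ 4.8, θ ≈ 4.57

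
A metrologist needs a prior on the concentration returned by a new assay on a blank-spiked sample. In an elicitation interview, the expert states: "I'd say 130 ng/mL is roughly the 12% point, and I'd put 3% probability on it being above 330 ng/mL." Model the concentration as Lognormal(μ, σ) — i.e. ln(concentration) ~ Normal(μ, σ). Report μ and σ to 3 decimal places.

If T ~ Lognormal(μ,σ) then ln T ~ Normal(μ,σ), so the p-quantile of ln T is μ + z_p·σ.
ln(130) = 4.868 and ln(330) = 5.799; z_{0.12} = -1.175, z_{0.97} = 1.881.
σ = (5.799 − 4.868)/(1.881 − (-1.175)) = 0.305.
μ = 4.868 − (-1.175)·0.305 = 5.226.

μ ≈ 5.226, σ ≈ 0.305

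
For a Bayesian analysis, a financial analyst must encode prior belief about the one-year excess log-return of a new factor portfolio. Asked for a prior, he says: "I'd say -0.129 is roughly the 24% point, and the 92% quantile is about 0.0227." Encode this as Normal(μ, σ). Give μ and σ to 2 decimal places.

μ = -0.08, σ = 0.07

The p-quantile of Normal(μ,σ) is μ + z_p·σ, with z_{0.24} = -0.7063 and z_{0.92} = 1.405.
Eliminate σ: μ = (z₂·x₁ − z₁·x₂)/(z₂ − z₁) = (1.405·-0.129 − (-0.7063)·0.0227)/2.111 = -0.08.
Then σ = (x₂ − x₁)/(z₂ − z₁) = (0.0227 − -0.129)/2.111 = 0.07.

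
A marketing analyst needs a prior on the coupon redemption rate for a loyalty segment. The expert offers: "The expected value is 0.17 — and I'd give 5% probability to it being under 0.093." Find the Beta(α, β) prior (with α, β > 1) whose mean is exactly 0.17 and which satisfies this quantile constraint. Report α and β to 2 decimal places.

α ≈ 8.87, β ≈ 43.31

With mean 0.17 fixed, write α = 0.17s, β = 0.83s where s = α+β.
Need P(θ < 0.093) = 0.05 under Beta(0.17s, 0.83s). Normal approximation: (q−m)/√(m(1−m)/s) ≈ z_{0.05} = -1.64, so s ≈ 0.17·0.83·(-1.64)²/(0.093−0.17)² = 64.4.
At s = 64.4: P(θ<0.093) ≈ 0.032. Adjusting to match 0.05 gives s ≈ 52.18.
So α = 0.17·52.18 ≈ 8.87, β = 0.83·52.18 ≈ 43.31.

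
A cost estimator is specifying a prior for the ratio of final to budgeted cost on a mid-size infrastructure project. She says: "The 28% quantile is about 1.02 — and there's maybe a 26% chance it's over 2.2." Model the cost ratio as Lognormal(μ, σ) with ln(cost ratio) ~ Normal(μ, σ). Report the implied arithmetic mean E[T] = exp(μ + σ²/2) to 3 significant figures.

E[T] ≈ 1.79

If T ~ Lognormal(μ,σ) then ln T ~ Normal(μ,σ), so the p-quantile of ln T is μ + z_p·σ.
ln(1.02) = 0.0198 and ln(2.2) = 0.7885; z_{0.28} = -0.5828, z_{0.74} = 0.6433.
σ = (0.7885 − 0.0198)/(0.6433 − (-0.5828)) = 0.627.
μ = 0.0198 − (-0.5828)·0.627 = 0.385.
E[T] = exp(μ + σ²/2) = exp(0.385 + 0.1965) = 1.79.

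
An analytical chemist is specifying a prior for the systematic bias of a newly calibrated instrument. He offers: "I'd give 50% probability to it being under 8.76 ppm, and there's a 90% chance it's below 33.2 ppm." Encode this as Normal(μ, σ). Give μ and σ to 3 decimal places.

For Normal(μ,σ), the p-quantile is μ + z_p·σ. Here z_{0.5} = 0, z_{0.9} = 1.282.
So 8.76 = μ + 0σ and 33.2 = μ + 1.282σ.
Subtracting: σ = (33.2 − 8.76)/(1.282 − (0)) = 19.071.
Then μ = 8.76 − (0)·19.071 = 8.760.

μ = 8.760, σ = 19.071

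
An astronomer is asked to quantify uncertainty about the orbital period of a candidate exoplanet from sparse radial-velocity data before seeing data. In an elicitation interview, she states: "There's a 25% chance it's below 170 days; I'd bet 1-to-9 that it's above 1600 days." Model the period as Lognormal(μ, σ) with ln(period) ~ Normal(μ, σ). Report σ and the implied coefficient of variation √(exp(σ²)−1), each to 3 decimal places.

σ ≈ 1.146, CV ≈ 1.649

If T ~ Lognormal(μ,σ) then ln T ~ Normal(μ,σ), so the p-quantile of ln T is μ + z_p·σ.
ln(170) = 5.136 and ln(1600) = 7.378; z_{0.25} = -0.6745, z_{0.9} = 1.282.
σ = (7.378 − 5.136)/(1.282 − (-0.6745)) = 1.146.
μ = 5.136 − (-0.6745)·1.146 = 5.909.
CV = √(exp(σ²)−1) = √(exp(1.3137)−1) = 1.649.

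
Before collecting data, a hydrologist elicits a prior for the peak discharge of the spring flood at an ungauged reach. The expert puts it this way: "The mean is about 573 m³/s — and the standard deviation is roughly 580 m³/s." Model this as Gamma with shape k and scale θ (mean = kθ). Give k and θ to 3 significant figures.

k ≈ 0.976, θ ≈ 587

For Gamma(k, scale θ): mean = kθ, variance = kθ², so CV = 1/√k.
CV = SD/mean = 580/573 = 1.012, hence k = 1/CV² = 0.976.
Then θ = mean/k = 573/0.976 = 587.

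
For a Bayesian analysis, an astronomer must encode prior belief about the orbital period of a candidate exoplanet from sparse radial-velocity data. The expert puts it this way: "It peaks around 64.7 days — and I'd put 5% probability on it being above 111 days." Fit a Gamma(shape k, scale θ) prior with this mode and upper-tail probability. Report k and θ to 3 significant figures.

k ≈ 10.6, θ ≈ 6.75

Gamma(k,θ) with k>1 has mode (k−1)θ, so θ = 64.7/(k−1).
Need P(X < 111) = 0.95 with θ tied to k this way. Start at k = 2, θ = 64.7: P(X<111) ≈ 0.512.
Too low — raise k to concentrate. Iterating converges to k ≈ 10.6.
Then θ = 64.7/(10.6−1) ≈ 6.75.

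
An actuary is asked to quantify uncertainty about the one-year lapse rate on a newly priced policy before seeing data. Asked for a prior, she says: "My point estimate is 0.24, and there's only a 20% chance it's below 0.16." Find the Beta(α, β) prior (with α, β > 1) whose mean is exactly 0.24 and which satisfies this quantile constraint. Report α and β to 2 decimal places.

α ≈ 5.03, β ≈ 15.92

With mean 0.24 fixed, write α = 0.24s, β = 0.76s where s = α+β.
Need P(θ < 0.16) = 0.2 under Beta(0.24s, 0.76s). Normal approximation: (q−m)/√(m(1−m)/s) ≈ z_{0.2} = -0.842, so s ≈ 0.24·0.76·(-0.842)²/(0.16−0.24)² = 20.2.
At s = 20.2: P(θ<0.16) ≈ 0.205. Adjusting to match 0.2 gives s ≈ 20.95.
So α = 0.24·20.95 ≈ 5.03, β = 0.76·20.95 ≈ 15.92.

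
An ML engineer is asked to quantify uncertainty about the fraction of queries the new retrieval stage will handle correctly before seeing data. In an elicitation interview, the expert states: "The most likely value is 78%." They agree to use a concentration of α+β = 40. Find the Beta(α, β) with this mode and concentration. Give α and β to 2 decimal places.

α = 30.64, β = 9.36

For α,β > 1 the Beta mode is (α−1)/(α+β−2). With α+β = 40, the mode is (α−1)/38.
Set (α−1)/38 = 0.78 → α = 1 + 0.78·38 = 30.64.
β = 40 − α = 9.36.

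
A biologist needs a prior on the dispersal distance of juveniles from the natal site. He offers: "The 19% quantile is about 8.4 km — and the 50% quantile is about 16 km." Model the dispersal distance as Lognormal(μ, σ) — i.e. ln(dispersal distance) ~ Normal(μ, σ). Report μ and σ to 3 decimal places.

μ ≈ 2.773, σ ≈ 0.734

If T ~ Lognormal(μ,σ) then ln T ~ Normal(μ,σ), so the p-quantile of ln T is μ + z_p·σ.
ln(8.4) = 2.128 and ln(16) = 2.773; z_{0.19} = -0.8779, z_{0.5} = 0.
σ = (2.773 − 2.128)/(0 − (-0.8779)) = 0.734.
μ = 2.128 − (-0.8779)·0.734 = 2.773.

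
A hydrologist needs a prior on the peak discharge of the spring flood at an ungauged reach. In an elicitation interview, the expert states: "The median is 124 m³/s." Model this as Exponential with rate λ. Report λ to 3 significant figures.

Exponential median = ln 2 / λ, so λ = ln 2 / 124.0 = 0.00559.

λ ≈ 0.00559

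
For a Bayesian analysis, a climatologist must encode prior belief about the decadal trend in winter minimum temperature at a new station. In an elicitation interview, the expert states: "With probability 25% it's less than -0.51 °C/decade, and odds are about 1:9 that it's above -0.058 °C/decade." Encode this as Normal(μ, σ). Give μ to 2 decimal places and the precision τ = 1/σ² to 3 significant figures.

μ = -0.35, τ = 18.7

The p-quantile of Normal(μ,σ) is μ + z_p·σ, with z_{0.25} = -0.6745 and z_{0.9} = 1.282.
Eliminate σ: μ = (z₂·x₁ − z₁·x₂)/(z₂ − z₁) = (1.282·-0.51 − (-0.6745)·-0.058)/1.956 = -0.35.
Then σ = (x₂ − x₁)/(z₂ − z₁) = (-0.058 − -0.51)/1.956 = 0.23.
Precision τ = 1/σ² = 1/0.2311² = 18.7.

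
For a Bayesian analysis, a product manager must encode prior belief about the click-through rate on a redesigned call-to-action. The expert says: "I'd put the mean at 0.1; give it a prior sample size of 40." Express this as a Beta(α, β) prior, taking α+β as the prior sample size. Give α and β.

α = 4, β = 36

Under the effective-sample-size interpretation, Beta(α, β) has prior mean α/(α+β) and prior sample size α+β.
So α+β = 40 and α/(α+β) = 0.1, giving α = 0.1·40 = 4 and β = 40 − 4 = 36.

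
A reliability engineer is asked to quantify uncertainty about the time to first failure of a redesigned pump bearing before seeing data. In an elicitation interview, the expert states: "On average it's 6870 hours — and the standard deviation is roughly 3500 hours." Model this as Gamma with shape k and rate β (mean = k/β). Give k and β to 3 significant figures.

k ≈ 3.85, β ≈ 0.000561

For Gamma(k, rate β): mean = k/β, variance = k/β², so CV = 1/√k.
CV = SD/mean = 3500/6870 = 0.5095, hence k = 1/CV² = 3.85.
Then β = k/mean = 3.85/6870 = 0.000561.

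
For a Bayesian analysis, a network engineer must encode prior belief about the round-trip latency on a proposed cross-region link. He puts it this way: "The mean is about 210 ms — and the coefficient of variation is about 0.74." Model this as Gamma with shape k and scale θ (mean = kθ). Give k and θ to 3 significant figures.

k ≈ 1.83, θ ≈ 115

For Gamma(k, scale θ): mean = kθ, variance = kθ², so CV = 1/√k.
CV = 0.74, hence k = 1/CV² = 1.83.
Then θ = mean/k = 210/1.83 = 115.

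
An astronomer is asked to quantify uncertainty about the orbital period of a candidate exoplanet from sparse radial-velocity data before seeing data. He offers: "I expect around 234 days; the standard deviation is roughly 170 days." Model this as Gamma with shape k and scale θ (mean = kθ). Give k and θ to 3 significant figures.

For Gamma(k, scale θ): mean = kθ, variance = kθ², so CV = 1/√k.
CV = SD/mean = 170/234 = 0.7265, hence k = 1/CV² = 1.89.
Then θ = mean/k = 234/1.89 = 124.

k ≈ 1.89, θ ≈ 124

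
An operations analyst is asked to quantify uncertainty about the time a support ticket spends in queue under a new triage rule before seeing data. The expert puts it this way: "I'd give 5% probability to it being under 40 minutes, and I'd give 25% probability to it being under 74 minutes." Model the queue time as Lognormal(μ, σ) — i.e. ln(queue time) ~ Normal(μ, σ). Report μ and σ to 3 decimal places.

μ ≈ 4.732, σ ≈ 0.634

If T ~ Lognormal(μ,σ) then ln T ~ Normal(μ,σ), so the p-quantile of ln T is μ + z_p·σ.
ln(40) = 3.689 and ln(74) = 4.304; z_{0.05} = -1.645, z_{0.25} = -0.6745.
σ = (4.304 − 3.689)/(-0.6745 − (-1.645)) = 0.634.
μ = 3.689 − (-1.645)·0.634 = 4.732.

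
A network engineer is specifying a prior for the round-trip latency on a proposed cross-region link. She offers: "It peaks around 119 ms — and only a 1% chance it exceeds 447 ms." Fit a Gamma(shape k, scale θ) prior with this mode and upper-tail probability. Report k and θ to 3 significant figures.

Gamma(k,θ) with k>1 has mode (k−1)θ, so θ = 119/(k−1).
Need P(X < 447) = 0.99 with θ tied to k this way. Start at k = 2, θ = 119: P(X<447) ≈ 0.889.
Too low — raise k to concentrate. Iterating converges to k ≈ 3.43.
Then θ = 119/(3.43−1) ≈ 49.

k ≈ 3.43, θ ≈ 49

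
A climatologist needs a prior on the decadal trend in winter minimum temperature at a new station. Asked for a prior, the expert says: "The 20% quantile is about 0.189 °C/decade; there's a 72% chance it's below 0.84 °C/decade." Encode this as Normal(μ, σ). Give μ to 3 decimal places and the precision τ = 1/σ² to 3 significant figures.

μ = 0.574, τ = 4.79

The p-quantile of Normal(μ,σ) is μ + z_p·σ, with z_{0.2} = -0.8416 and z_{0.72} = 0.5828.
Eliminate σ: μ = (z₂·x₁ − z₁·x₂)/(z₂ − z₁) = (0.5828·0.189 − (-0.8416)·0.84)/1.424 = 0.574.
Then σ = (x₂ − x₁)/(z₂ − z₁) = (0.84 − 0.189)/1.424 = 0.457.
Precision τ = 1/σ² = 1/0.457² = 4.79.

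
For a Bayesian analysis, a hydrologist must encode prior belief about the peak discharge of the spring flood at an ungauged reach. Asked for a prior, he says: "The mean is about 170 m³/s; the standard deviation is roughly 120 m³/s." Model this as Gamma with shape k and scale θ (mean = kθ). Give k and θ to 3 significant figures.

For Gamma(k, scale θ): mean = kθ, variance = kθ², so CV = 1/√k.
CV = SD/mean = 120/170 = 0.7059, hence k = 1/CV² = 2.01.
Then θ = mean/k = 170/2.01 = 84.7.

k ≈ 2.01, θ ≈ 84.7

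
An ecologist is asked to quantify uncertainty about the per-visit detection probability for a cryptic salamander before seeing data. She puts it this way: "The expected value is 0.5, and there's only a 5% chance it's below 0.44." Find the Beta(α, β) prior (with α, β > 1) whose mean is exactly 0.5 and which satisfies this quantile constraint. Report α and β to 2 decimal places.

α ≈ 93.51, β ≈ 93.51

With mean 0.5 fixed, write α = 0.5s, β = 0.5s where s = α+β.
Need P(θ < 0.44) = 0.05 under Beta(0.5s, 0.5s). Normal approximation: (q−m)/√(m(1−m)/s) ≈ z_{0.05} = -1.64, so s ≈ 0.5·0.5·(-1.64)²/(0.44−0.5)² = 187.9.
At s = 187.9: P(θ<0.44) ≈ 0.050. Adjusting to match 0.05 gives s ≈ 187.03.
So α = 0.5·187.03 ≈ 93.51, β = 0.5·187.03 ≈ 93.51.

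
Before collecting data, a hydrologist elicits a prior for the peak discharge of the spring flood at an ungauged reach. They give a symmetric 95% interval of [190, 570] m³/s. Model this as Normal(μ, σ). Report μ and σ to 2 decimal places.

μ = 380.00, σ = 96.94

A symmetric 95% interval runs μ ± z·σ with z = 1.96.
Half-width = 190, so σ = 190/1.96 = 96.94.
μ is the interval midpoint, 380.00.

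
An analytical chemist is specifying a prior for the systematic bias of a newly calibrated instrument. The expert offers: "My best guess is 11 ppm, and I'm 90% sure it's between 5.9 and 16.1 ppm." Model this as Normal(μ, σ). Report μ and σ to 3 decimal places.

A symmetric 90% interval runs μ ± z·σ with z = 1.645.
Half-width = 5.1, so σ = 5.1/1.645 = 3.101.
μ is the stated best guess, 11.000.

μ = 11.000, σ = 3.101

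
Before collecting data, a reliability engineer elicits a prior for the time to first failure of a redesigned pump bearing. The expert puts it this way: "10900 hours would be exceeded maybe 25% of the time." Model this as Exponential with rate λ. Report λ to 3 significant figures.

P(T > 10900.0) = e^(−λ·10900.0) = 0.25, so λ = −ln(0.25)/10900.0 = 0.000127.

λ ≈ 0.000127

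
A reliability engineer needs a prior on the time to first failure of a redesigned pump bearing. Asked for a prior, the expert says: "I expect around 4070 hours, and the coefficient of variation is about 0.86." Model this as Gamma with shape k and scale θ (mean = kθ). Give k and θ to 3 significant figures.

For Gamma(k, scale θ): mean = kθ, variance = kθ², so CV = 1/√k.
CV = 0.86, hence k = 1/CV² = 1.35.
Then θ = mean/k = 4070/1.35 = 3010.

k ≈ 1.35, θ ≈ 3010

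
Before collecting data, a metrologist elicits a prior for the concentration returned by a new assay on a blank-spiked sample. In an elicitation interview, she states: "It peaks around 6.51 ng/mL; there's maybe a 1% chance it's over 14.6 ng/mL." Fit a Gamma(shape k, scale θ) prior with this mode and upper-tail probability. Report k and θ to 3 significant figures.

k ≈ 8.36, θ ≈ 0.884

Gamma(k,θ) with k>1 has mode (k−1)θ, so θ = 6.51/(k−1).
Need P(X < 14.6) = 0.99 with θ tied to k this way. Start at k = 2, θ = 6.51: P(X<14.6) ≈ 0.656.
Too low — raise k to concentrate. Iterating converges to k ≈ 8.36.
Then θ = 6.51/(8.36−1) ≈ 0.884.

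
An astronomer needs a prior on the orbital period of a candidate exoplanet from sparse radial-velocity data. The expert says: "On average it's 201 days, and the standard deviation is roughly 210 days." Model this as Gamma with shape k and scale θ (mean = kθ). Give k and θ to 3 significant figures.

k ≈ 0.916, θ ≈ 219

For Gamma(k, scale θ): mean = kθ, variance = kθ², so CV = 1/√k.
CV = SD/mean = 210/201 = 1.045, hence k = 1/CV² = 0.916.
Then θ = mean/k = 201/0.916 = 219.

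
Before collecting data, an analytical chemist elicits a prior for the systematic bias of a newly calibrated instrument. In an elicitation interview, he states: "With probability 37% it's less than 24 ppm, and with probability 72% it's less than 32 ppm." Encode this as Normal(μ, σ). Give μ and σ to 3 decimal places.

μ = 26.902, σ = 8.746

For Normal(μ,σ), the p-quantile is μ + z_p·σ. Here z_{0.37} = -0.3319, z_{0.72} = 0.5828.
So 24 = μ − 0.3319σ and 32 = μ + 0.5828σ.
Subtracting: σ = (32 − 24)/(0.5828 − (-0.3319)) = 8.746.
Then μ = 24 − (-0.3319)·8.746 = 26.902.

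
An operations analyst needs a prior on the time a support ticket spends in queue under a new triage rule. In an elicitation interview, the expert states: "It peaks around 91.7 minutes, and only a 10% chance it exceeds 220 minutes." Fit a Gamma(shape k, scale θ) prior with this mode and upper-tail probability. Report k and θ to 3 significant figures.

k ≈ 3.51, θ ≈ 36.5

Gamma(k,θ) with k>1 has mode (k−1)θ, so θ = 91.7/(k−1).
Need P(X < 220) = 0.9 with θ tied to k this way. Start at k = 2, θ = 91.7: P(X<220) ≈ 0.691.
Too low — raise k to concentrate. Iterating converges to k ≈ 3.51.
Then θ = 91.7/(3.51−1) ≈ 36.5.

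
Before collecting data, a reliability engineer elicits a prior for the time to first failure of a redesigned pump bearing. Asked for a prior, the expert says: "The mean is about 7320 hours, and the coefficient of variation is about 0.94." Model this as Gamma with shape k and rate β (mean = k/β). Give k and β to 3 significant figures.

For Gamma(k, rate β): mean = k/β, variance = k/β², so CV = 1/√k.
CV = 0.94, hence k = 1/CV² = 1.13.
Then β = k/mean = 1.13/7320 = 0.000155.

k ≈ 1.13, β ≈ 0.000155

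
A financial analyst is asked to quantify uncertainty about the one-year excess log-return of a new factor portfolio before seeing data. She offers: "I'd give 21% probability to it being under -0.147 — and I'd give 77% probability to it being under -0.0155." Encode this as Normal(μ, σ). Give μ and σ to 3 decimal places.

For Normal(μ,σ), the p-quantile is μ + z_p·σ. Here z_{0.21} = -0.8064, z_{0.77} = 0.7388.
So -0.147 = μ − 0.8064σ and -0.0155 = μ + 0.7388σ.
Subtracting: σ = (-0.0155 − -0.147)/(0.7388 − (-0.8064)) = 0.085.
Then μ = -0.147 − (-0.8064)·0.085 = -0.078.

μ = -0.078, σ = 0.085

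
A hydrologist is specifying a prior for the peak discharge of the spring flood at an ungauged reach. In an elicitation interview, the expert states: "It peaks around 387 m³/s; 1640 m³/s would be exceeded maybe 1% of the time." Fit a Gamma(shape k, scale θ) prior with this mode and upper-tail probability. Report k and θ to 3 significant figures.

k ≈ 2.97, θ ≈ 196

Gamma(k,θ) with k>1 has mode (k−1)θ, so θ = 387/(k−1).
Need P(X < 1640) = 0.99 with θ tied to k this way. Start at k = 2, θ = 387: P(X<1640) ≈ 0.924.
Too low — raise k to concentrate. Iterating converges to k ≈ 2.97.
Then θ = 387/(2.97−1) ≈ 196.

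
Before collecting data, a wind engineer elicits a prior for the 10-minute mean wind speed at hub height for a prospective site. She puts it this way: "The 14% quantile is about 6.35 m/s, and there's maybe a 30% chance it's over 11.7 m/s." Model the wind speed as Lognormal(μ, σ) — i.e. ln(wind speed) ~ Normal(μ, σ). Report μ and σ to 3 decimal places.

If T ~ Lognormal(μ,σ) then ln T ~ Normal(μ,σ), so the p-quantile of ln T is μ + z_p·σ.
ln(6.35) = 1.848 and ln(11.7) = 2.46; z_{0.14} = -1.08, z_{0.7} = 0.5244.
σ = (2.46 − 1.848)/(0.5244 − (-1.08)) = 0.381.
μ = 1.848 − (-1.08)·0.381 = 2.260.

μ ≈ 2.260, σ ≈ 0.381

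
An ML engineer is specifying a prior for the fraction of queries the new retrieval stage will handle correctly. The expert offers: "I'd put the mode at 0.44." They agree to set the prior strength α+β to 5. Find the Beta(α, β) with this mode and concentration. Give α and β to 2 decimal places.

α = 2.32, β = 2.68

For α,β > 1 the Beta mode is (α−1)/(α+β−2). With α+β = 5, the mode is (α−1)/3.
Set (α−1)/3 = 0.44 → α = 1 + 0.44·3 = 2.32.
β = 5 − α = 2.68.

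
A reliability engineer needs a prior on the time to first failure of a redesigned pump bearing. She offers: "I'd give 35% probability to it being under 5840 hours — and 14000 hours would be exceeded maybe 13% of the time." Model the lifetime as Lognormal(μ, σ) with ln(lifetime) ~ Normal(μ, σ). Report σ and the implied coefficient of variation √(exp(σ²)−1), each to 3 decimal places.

σ ≈ 0.578, CV ≈ 0.630

If T ~ Lognormal(μ,σ) then ln T ~ Normal(μ,σ), so the p-quantile of ln T is μ + z_p·σ.
ln(5840) = 8.672 and ln(14000) = 9.547; z_{0.35} = -0.3853, z_{0.87} = 1.126.
σ = (9.547 − 8.672)/(1.126 − (-0.3853)) = 0.578.
μ = 8.672 − (-0.3853)·0.578 = 8.895.
CV = √(exp(σ²)−1) = √(exp(0.3345)−1) = 0.630.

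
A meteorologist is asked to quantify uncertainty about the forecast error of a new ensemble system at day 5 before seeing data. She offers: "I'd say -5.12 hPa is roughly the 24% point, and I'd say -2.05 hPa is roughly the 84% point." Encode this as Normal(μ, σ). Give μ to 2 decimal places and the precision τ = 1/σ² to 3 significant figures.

μ = -3.85, τ = 0.307

For Normal(μ,σ), the p-quantile is μ + z_p·σ. Here z_{0.24} = -0.7063, z_{0.84} = 0.9945.
So -5.12 = μ − 0.7063σ and -2.05 = μ + 0.9945σ.
Subtracting: σ = (-2.05 − -5.12)/(0.9945 − (-0.7063)) = 1.81.
Then μ = -5.12 − (-0.7063)·1.81 = -3.85.
Precision τ = 1/σ² = 1/1.805² = 0.307.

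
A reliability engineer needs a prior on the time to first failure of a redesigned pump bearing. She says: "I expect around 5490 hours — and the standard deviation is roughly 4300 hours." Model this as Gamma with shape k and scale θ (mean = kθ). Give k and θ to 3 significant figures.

k ≈ 1.63, θ ≈ 3370

For Gamma(k, scale θ): mean = kθ, variance = kθ², so CV = 1/√k.
CV = SD/mean = 4300/5490 = 0.7832, hence k = 1/CV² = 1.63.
Then θ = mean/k = 5490/1.63 = 3370.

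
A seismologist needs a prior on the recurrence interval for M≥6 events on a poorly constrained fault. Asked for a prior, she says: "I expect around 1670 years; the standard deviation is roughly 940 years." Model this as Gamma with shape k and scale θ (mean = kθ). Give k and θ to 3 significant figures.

For Gamma(k, scale θ): mean = kθ, variance = kθ², so CV = 1/√k.
CV = SD/mean = 940/1670 = 0.5629, hence k = 1/CV² = 3.16.
Then θ = mean/k = 1670/3.16 = 529.

k ≈ 3.16, θ ≈ 529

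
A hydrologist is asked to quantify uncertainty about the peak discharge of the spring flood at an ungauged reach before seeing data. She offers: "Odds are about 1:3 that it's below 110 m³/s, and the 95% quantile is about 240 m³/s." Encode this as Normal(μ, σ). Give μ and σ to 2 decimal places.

μ = 147.81, σ = 56.05

The p-quantile of Normal(μ,σ) is μ + z_p·σ, with z_{0.25} = -0.6745 and z_{0.95} = 1.645.
Eliminate σ: μ = (z₂·x₁ − z₁·x₂)/(z₂ − z₁) = (1.645·110 − (-0.6745)·240)/2.319 = 147.81.
Then σ = (x₂ − x₁)/(z₂ − z₁) = (240 − 110)/2.319 = 56.05.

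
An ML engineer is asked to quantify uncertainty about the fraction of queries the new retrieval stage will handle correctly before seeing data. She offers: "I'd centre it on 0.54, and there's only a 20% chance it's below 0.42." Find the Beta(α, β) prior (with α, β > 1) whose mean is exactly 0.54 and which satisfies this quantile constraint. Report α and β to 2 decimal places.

α ≈ 6.60, β ≈ 5.62

With mean 0.54 fixed, write α = 0.54s, β = 0.46s where s = α+β.
Need P(θ < 0.42) = 0.2 under Beta(0.54s, 0.46s). Normal approximation: (q−m)/√(m(1−m)/s) ≈ z_{0.2} = -0.842, so s ≈ 0.54·0.46·(-0.842)²/(0.42−0.54)² = 12.2.
At s = 12.2: P(θ<0.42) ≈ 0.200. Adjusting to match 0.2 gives s ≈ 12.22.
So α = 0.54·12.22 ≈ 6.60, β = 0.46·12.22 ≈ 5.62.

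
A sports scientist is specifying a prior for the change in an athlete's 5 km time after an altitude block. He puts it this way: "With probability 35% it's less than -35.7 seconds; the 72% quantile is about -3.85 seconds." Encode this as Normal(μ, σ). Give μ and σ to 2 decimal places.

μ = -23.02, σ = 32.90

For Normal(μ,σ), the p-quantile is μ + z_p·σ. Here z_{0.35} = -0.3853, z_{0.72} = 0.5828.
So -35.7 = μ − 0.3853σ and -3.85 = μ + 0.5828σ.
Subtracting: σ = (-3.85 − -35.7)/(0.5828 − (-0.3853)) = 32.90.
Then μ = -35.7 − (-0.3853)·32.90 = -23.02.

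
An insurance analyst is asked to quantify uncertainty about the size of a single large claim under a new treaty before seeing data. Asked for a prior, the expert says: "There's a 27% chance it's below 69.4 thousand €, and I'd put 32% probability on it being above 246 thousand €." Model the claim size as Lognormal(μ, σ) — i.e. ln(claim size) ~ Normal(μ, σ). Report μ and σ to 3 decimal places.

If T ~ Lognormal(μ,σ) then ln T ~ Normal(μ,σ), so the p-quantile of ln T is μ + z_p·σ.
ln(69.4) = 4.24 and ln(246) = 5.505; z_{0.27} = -0.6128, z_{0.68} = 0.4677.
σ = (5.505 − 4.24)/(0.4677 − (-0.6128)) = 1.171.
μ = 4.24 − (-0.6128)·1.171 = 4.958.

μ ≈ 4.958, σ ≈ 1.171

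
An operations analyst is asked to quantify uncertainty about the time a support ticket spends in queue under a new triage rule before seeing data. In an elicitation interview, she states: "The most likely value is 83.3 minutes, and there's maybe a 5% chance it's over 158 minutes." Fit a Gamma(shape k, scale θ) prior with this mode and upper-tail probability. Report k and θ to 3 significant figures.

k ≈ 7.78, θ ≈ 12.3

Gamma(k,θ) with k>1 has mode (k−1)θ, so θ = 83.3/(k−1).
Need P(X < 158) = 0.95 with θ tied to k this way. Start at k = 2, θ = 83.3: P(X<158) ≈ 0.565.
Too low — raise k to concentrate. Iterating converges to k ≈ 7.78.
Then θ = 83.3/(7.78−1) ≈ 12.3.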